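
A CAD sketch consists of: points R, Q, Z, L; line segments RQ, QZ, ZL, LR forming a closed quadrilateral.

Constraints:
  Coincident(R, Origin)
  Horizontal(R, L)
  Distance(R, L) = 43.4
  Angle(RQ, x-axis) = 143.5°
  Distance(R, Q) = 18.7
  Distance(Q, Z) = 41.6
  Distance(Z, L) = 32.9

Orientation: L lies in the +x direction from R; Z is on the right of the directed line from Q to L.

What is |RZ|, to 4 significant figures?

23.12

R is at the origin; R and L share the same y with |RL| = 43.4 and L in +x, so L = (43.4, 0). RQ runs at 143.5° with |RQ| = 18.7, so Q = (-15.03, 11.12). Z is determined by |QZ| = 41.6 and |ZL| = 32.9 together: it lies at the intersection of circle(Q, 41.6) and circle(L, 32.9). With |QL| = 59.48, the foot of the radical line on QL is 35.19 from Q and the perpendicular offset is √(41.6² − 35.19²) = 22.19. Taking the right-of-QL solution: Z = (15.39, -17.25).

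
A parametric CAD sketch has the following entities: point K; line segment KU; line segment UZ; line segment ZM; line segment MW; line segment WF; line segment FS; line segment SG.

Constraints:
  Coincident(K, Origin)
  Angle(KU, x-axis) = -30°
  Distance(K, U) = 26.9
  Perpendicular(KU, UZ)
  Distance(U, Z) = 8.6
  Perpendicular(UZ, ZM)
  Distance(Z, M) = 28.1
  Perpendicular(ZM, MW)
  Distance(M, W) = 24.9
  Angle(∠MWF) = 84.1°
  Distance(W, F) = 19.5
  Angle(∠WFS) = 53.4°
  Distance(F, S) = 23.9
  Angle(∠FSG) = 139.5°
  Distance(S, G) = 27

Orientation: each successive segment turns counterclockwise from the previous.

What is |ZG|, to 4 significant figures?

51.69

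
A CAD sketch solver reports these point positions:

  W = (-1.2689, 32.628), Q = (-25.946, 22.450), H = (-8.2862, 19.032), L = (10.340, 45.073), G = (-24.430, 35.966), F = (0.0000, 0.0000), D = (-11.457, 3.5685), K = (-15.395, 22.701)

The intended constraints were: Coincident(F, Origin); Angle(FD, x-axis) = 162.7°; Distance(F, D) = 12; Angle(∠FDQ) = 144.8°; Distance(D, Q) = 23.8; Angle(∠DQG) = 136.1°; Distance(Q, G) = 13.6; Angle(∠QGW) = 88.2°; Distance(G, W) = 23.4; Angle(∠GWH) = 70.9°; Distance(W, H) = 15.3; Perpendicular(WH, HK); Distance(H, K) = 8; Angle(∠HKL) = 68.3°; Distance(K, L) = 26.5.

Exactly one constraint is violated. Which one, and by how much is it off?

Distance(K, L) = 26.5 — off by 7.60.

F = (0.00, 0.00) ✓; FD at 162.7° ✓; |FD| = 12.00 ✓; ∠FDQ = 144.8° ✓; |DQ| = 23.80 ✓; ∠DQG = 136.1° ✓; |QG| = 13.60 ✓; ∠QGW = 88.20° ✓; |GW| = 23.40 ✓; ∠GWH = 70.90° ✓; |WH| = 15.30 ✓; ∠(WH, HK) = 90.00° ✓; |HK| = 8.000 ✓; ∠HKL = 68.30° ✓; |KL| = 34.10 ✗.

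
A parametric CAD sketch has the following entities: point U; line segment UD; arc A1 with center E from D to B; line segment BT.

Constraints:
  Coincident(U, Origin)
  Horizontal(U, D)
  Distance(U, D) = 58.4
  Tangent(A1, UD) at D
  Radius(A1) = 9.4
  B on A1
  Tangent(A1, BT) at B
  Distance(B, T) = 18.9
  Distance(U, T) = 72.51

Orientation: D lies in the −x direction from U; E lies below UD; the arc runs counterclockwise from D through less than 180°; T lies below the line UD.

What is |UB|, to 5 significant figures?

68.517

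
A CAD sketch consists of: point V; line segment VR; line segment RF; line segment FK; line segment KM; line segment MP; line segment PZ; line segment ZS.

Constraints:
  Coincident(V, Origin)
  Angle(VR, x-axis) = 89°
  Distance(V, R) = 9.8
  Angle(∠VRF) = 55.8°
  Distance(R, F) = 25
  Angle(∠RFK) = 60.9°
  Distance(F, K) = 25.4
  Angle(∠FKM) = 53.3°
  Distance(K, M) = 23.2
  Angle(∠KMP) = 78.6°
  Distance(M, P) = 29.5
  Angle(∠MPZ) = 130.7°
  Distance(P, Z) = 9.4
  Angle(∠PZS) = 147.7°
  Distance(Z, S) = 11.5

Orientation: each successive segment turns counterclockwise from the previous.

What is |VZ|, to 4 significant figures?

34.89

∠KMP = 78.6° gives MP at -159.6° from the x-axis; with |MP| = 29.5, P = (-29.54, -3.066). ∠MPZ = 130.7° gives PZ at -110.3° from the x-axis; with |PZ| = 9.4, Z = (-32.80, -11.88). Then |VZ| = |Z − V| = 34.89.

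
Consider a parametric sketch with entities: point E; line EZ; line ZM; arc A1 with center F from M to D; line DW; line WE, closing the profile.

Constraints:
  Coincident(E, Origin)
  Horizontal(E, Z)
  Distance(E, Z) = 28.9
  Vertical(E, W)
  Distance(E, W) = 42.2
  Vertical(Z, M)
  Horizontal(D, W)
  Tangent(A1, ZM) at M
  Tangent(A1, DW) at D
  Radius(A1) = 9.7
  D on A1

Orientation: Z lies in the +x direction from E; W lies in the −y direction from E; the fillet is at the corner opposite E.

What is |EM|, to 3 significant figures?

43.5

The virtual corner opposite E is at (28.9, -42.2). Since A1 is tangent to ZM there, FM ⟂ ZM and A1 meets DW tangentially, so FD is at right angles to DW, with radius 9.7, so the center F sits 9.7 in from both sides at F = (19.2, -32.5). That places the tangent points at M = (28.9, -32.5) on ZM and D = (19.2, -42.2) on DW. Then |EM| = |M − E| = 43.5.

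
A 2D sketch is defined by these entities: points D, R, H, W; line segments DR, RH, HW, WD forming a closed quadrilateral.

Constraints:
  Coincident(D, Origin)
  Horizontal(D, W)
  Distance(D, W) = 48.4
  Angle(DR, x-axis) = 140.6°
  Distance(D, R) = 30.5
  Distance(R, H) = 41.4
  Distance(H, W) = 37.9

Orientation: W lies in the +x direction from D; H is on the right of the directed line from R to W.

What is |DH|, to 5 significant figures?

11.378

D is at the origin; D and W share the same y with |DW| = 48.4 and W in +x, so W = (48.4, 0). DR runs at 140.6° with |DR| = 30.5, so R = (-23.568, 19.359). H is determined by |RH| = 41.4 and |HW| = 37.9 together: it lies at the intersection of circle(R, 41.4) and circle(W, 37.9). With |RW| = 74.527, the foot of the radical line on RW is 39.125 from R and the perpendicular offset is √(41.4² − 39.125²) = 13.534. Taking the right-of-RW solution: H = (10.698, -3.8732).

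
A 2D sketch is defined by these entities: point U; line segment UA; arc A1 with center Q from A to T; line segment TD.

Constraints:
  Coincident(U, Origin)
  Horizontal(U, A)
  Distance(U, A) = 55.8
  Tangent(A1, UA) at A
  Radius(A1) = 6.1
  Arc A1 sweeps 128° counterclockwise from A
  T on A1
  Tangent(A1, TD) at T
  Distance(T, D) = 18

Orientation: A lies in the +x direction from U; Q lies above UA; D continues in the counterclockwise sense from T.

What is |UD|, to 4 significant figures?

55.05

On A1, A sits at bearing -90° from Q; a 128° counterclockwise sweep puts T at bearing 38°, so T = Q + 6.1·(cos 38°, sin 38°) = (60.61, 9.856). Tangency of A1 to TD means the radius QT is perpendicular to TD, so TD runs along (−sin 38°, cos 38°); with |TD| = 18.0, D = (49.52, 24.04). Then |UD| = |D − U| = 55.05.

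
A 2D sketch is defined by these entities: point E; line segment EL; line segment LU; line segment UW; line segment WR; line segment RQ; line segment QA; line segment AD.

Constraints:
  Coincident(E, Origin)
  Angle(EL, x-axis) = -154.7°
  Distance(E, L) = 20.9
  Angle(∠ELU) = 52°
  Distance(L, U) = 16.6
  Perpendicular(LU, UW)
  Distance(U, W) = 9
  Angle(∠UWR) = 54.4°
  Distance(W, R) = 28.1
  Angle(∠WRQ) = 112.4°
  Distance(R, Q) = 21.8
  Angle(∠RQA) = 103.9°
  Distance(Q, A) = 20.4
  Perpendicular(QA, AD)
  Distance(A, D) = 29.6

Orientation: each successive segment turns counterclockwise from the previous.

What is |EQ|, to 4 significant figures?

47.22

∠UWR = 54.4° gives WR at -171.1° from the x-axis; with |WR| = 28.1, R = (-27.78, -12.70). ∠WRQ = 112.4° gives RQ at -103.5° from the x-axis; with |RQ| = 21.8, Q = (-32.87, -33.90). Then |EQ| = |Q − E| = 47.22.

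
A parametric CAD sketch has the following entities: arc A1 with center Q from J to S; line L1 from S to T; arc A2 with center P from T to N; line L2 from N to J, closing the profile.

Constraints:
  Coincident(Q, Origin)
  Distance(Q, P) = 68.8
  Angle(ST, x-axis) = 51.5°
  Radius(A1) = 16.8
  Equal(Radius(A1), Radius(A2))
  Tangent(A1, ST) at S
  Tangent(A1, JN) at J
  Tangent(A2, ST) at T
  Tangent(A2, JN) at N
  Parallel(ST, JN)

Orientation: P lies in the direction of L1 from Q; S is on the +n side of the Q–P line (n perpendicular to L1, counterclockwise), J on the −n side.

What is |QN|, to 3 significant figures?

70.8

The slot axis is L1's direction at 51.5°, so u = (cos 51.5°, sin 51.5°) = (0.623, 0.783) and n = (−sin 51.5°, cos 51.5°) = (-0.783, 0.623). Q is at the origin and P lies 68.8 along u from Q, so P = 68.8·u = (42.8, 53.8). Tangency of A1 to both parallel lines with radius 16.8 puts S and J at Q ± 16.8·n: S = (-13.1, 10.5), J = (13.1, -10.5). Equal radii place T and N the same way about P: T = P + 16.8·n = (29.7, 64.3), N = P − 16.8·n = (56.0, 43.4). Then |QN| = |N − Q| = 70.8.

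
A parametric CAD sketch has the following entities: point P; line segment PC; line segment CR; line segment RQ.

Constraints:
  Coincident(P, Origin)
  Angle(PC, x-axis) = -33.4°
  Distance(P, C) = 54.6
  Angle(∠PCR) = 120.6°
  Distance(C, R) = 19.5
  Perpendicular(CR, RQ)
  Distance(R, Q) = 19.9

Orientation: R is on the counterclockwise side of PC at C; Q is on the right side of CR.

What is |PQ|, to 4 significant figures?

81.93

∠PCR = 120.6°, so CR runs at -33.4° + (180° − 120.6°) = 26.00° from the x-axis; with |CR| = 19.5, R = C + 19.5·(cos 26.00°, sin 26.00°) = (63.11, -21.51). CR ⟂ RQ; with |RQ| = 19.9 on the right of CR, Q = R + 19.9·(0.4384, -0.8988) = (71.83, -39.39). Then |PQ| = |Q − P| = 81.93.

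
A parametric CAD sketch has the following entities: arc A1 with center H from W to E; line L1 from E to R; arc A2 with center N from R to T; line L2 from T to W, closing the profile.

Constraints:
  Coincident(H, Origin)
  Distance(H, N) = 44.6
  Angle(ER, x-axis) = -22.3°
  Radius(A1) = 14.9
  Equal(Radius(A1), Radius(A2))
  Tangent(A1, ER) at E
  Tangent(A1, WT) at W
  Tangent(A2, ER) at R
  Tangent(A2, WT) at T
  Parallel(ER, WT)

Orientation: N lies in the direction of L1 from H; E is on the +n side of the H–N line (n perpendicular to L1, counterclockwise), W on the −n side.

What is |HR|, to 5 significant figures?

47.023

The slot axis is L1's direction at -22.3°, so u = (cos -22.3°, sin -22.3°) = (0.92521, -0.37946) and n = (−sin -22.3°, cos -22.3°) = (0.37946, 0.92521). H is at the origin and N lies 44.6 along u from H, so N = 44.6·u = (41.264, -16.924). Tangency of A1 to both parallel lines with radius 14.9 puts E and W at H ± 14.9·n: E = (5.6539, 13.786), W = (-5.6539, -13.786). Equal radii place R and T the same way about N: R = N + 14.9·n = (46.918, -3.1381), T = N − 14.9·n = (35.610, -30.709). Then |HR| = |R − H| = 47.023.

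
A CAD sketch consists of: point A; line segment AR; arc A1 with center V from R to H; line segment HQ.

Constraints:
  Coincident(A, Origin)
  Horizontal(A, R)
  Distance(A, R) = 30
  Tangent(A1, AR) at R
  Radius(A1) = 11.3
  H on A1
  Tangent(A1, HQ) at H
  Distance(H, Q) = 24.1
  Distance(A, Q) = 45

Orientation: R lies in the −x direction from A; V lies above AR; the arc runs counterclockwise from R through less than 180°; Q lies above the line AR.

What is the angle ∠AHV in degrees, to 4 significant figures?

129.3°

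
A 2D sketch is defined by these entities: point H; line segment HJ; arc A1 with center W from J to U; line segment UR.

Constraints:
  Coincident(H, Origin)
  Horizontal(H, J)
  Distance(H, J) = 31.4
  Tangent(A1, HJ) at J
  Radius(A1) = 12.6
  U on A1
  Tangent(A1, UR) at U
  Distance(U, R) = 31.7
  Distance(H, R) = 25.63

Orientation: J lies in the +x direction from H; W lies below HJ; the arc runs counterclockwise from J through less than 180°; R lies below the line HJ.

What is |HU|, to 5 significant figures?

22.904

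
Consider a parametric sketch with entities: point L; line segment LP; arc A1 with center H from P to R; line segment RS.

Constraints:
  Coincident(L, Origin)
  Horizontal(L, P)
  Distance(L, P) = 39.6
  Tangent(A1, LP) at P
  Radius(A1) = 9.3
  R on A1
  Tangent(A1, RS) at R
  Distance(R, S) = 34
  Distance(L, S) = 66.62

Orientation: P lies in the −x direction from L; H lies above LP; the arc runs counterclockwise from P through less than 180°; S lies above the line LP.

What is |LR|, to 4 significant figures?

35.11

Checks: |HP| = 9.300 ✓; |HR| = 9.300 ✓; ∠(HR, RS) = 90.00° ✓; |RS| = 34.00 ✓; |LS| = 66.62 ✓.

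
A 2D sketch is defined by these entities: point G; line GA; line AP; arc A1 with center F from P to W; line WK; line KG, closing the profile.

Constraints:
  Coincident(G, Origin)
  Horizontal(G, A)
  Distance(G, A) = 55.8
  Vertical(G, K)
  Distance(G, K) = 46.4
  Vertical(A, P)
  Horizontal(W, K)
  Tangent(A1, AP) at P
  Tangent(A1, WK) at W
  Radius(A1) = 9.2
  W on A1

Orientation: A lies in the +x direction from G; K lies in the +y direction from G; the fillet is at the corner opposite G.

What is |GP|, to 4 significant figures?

67.06

The virtual corner opposite G is at (55.80, 46.40). The tangent condition forces FP to be normal to AP and since A1 is tangent to WK there, FW ⟂ WK, with radius 9.2, so the center F sits 9.2 in from both sides at F = (46.60, 37.20). That places the tangent points at P = (55.80, 37.20) on AP and W = (46.60, 46.40) on WK. Then |GP| = |P − G| = 67.06.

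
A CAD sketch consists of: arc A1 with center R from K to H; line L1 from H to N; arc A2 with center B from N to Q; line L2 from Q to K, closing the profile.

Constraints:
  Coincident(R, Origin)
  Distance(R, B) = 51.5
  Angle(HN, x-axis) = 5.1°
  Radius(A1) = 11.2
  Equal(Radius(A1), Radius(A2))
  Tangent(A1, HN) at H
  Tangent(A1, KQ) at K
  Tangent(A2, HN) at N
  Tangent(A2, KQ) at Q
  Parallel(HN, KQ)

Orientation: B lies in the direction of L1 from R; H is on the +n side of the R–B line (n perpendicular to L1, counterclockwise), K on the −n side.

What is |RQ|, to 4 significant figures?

52.70

Tangency of A1 to both parallel lines with radius 11.2 puts H and K at R ± 11.2·n: H = (-0.9956, 11.16), K = (0.9956, -11.16). Equal radii place N and Q the same way about B: N = B + 11.2·n = (50.30, 15.73), Q = B − 11.2·n = (52.29, -6.578). Then |RQ| = |Q − R| = 52.70.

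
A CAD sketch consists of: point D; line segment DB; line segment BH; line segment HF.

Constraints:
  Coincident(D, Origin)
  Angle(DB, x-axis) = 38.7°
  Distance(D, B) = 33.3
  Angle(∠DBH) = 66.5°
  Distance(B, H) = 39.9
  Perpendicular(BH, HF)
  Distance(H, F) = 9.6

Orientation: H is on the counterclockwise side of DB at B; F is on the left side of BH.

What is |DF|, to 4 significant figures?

33.87

D is at the origin; DB runs at 38.7° with length 33.3, so B = 33.3·(cos 38.7°, sin 38.7°) = (25.99, 20.82). ∠DBH = 66.5°, so BH runs at 38.7° + (180° − 66.5°) = 152.2° from the x-axis; with |BH| = 39.9, H = B + 39.9·(cos 152.2°, sin 152.2°) = (-9.306, 39.43). BH is perpendicular to HF; with |HF| = 9.6 on the left of BH, F = H + 9.6·(-0.4664, -0.8846) = (-13.78, 30.94). Then |DF| = |F − D| = 33.87.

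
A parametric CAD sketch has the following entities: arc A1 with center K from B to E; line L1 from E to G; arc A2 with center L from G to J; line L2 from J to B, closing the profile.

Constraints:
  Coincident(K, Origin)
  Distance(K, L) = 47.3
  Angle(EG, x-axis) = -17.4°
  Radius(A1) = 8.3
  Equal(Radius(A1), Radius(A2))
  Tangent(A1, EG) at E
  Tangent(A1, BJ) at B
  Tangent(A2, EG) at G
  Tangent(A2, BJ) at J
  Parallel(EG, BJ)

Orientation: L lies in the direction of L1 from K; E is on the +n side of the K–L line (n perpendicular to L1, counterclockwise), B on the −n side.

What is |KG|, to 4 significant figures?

48.02

Tangency of A1 to both parallel lines with radius 8.3 puts E and B at K ± 8.3·n: E = (2.482, 7.920), B = (-2.482, -7.920). Equal radii place G and J the same way about L: G = L + 8.3·n = (47.62, -6.224), J = L − 8.3·n = (42.65, -22.06). Then |KG| = |G − K| = 48.02.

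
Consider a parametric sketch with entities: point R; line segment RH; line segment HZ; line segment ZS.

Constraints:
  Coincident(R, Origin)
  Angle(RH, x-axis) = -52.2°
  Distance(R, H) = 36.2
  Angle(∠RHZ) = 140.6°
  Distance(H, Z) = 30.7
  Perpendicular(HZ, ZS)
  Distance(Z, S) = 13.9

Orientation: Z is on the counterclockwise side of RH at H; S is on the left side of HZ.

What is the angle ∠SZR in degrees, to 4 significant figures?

68.61°

∠RHZ = 140.6°, so HZ runs at -52.2° + (180° − 140.6°) = -12.80° from the x-axis; with |HZ| = 30.7, Z = H + 30.7·(cos -12.80°, sin -12.80°) = (52.12, -35.41). HZ ⟂ ZS; with |ZS| = 13.9 on the left of HZ, S = Z + 13.9·(0.2215, 0.9751) = (55.20, -21.85). Then cos ∠SZR = ZS·ZR / (|ZS||ZR|), giving 68.61°.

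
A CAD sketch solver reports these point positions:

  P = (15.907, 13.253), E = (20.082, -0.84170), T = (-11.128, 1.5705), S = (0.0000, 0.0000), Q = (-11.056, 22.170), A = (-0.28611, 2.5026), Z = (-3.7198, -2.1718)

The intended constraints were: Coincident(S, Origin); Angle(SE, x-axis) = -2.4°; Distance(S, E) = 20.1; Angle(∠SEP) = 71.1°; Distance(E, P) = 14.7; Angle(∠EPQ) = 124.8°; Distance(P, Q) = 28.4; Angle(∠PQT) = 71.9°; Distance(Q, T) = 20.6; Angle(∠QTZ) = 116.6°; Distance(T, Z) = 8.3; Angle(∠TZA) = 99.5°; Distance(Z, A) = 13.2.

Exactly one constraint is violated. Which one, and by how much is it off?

Distance(Z, A) = 13.2 — off by 7.40.

S = (0.00, 0.00) ✓; SE at -2.400° ✓; |SE| = 20.10 ✓; ∠SEP = 71.10° ✓; |EP| = 14.70 ✓; ∠EPQ = 124.8° ✓; |PQ| = 28.40 ✓; ∠PQT = 71.90° ✓; |QT| = 20.60 ✓; ∠QTZ = 116.6° ✓; |TZ| = 8.300 ✓; ∠TZA = 99.50° ✓; |ZA| = 5.800 ✗.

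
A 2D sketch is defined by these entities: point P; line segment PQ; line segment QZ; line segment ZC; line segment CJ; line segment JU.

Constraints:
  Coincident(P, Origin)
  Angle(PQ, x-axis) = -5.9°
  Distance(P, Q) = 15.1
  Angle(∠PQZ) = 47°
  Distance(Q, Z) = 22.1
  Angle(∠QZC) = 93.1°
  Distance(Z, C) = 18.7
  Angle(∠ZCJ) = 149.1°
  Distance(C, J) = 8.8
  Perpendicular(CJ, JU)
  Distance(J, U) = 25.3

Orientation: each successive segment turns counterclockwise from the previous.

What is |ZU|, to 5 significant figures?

29.389

P is at the origin; PQ runs at -5.9° with length 15.1, so Q = (15.020, -1.5522). ∠PQZ = 47.0° gives QZ at 127.10° from the x-axis; with |QZ| = 22.1, Z = (1.6891, 16.074). ∠QZC = 93.1° gives ZC at -146.00° from the x-axis; with |ZC| = 18.7, C = (-13.814, 5.6175). ∠ZCJ = 149.1° gives CJ at -115.10° from the x-axis; with |CJ| = 8.8, J = (-17.547, -2.3515). CJ ⟂ JU, so JU runs at -25.100°; with |JU| = 25.3, U = (5.3640, -13.084). Then |ZU| = |U − Z| = 29.389.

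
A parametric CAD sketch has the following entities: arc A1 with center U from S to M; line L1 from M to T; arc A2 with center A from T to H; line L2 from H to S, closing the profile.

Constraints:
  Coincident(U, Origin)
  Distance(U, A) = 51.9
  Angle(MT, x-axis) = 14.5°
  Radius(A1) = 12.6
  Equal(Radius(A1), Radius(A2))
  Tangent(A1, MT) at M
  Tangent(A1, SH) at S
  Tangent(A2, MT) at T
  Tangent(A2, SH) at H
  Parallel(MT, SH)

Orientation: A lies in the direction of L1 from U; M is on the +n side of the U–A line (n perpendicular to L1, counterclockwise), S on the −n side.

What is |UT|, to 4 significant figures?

53.41

The slot axis is L1's direction at 14.5°, so u = (cos 14.5°, sin 14.5°) = (0.9681, 0.2504) and n = (−sin 14.5°, cos 14.5°) = (-0.2504, 0.9681). U is at the origin and A lies 51.9 along u from U, so A = 51.9·u = (50.25, 12.99). Tangency of A1 to both parallel lines with radius 12.6 puts M and S at U ± 12.6·n: M = (-3.155, 12.20), S = (3.155, -12.20). Equal radii place T and H the same way about A: T = A + 12.6·n = (47.09, 25.19), H = A − 12.6·n = (53.40, 0.7961). Then |UT| = |T − U| = 53.41.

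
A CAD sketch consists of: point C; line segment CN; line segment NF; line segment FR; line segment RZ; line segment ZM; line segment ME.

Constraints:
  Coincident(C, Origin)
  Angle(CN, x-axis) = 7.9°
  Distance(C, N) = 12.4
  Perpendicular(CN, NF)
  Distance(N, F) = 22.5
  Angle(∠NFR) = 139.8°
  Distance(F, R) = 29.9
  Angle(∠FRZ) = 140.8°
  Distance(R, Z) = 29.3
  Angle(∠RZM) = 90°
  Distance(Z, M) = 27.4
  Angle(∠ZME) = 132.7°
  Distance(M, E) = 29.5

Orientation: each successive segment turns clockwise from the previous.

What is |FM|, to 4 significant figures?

53.16

∠FRZ = 140.8° gives RZ at -161.5° from the x-axis; with |RZ| = 29.3, Z = (-28.39, -55.15). ∠RZM = 90.0° gives ZM at 108.5° from the x-axis; with |ZM| = 27.4, M = (-37.08, -29.17). Then |FM| = |M − F| = 53.16.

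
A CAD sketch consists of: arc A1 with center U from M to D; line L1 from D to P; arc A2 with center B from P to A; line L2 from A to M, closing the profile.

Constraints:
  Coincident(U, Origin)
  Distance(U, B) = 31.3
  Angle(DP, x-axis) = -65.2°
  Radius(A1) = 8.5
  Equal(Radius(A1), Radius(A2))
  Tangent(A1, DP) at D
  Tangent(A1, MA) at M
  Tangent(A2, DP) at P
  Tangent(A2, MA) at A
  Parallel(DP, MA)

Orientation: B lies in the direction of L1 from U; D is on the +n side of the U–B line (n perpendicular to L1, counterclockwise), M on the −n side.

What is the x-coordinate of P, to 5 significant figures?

20.845

Tangency of A1 to both parallel lines with radius 8.5 puts D and M at U ± 8.5·n: D = (7.7161, 3.5653), M = (-7.7161, -3.5653). Equal radii place P and A the same way about B: P = B + 8.5·n = (20.845, -24.848), A = B − 8.5·n = (5.4127, -31.979). So P.x = 20.845.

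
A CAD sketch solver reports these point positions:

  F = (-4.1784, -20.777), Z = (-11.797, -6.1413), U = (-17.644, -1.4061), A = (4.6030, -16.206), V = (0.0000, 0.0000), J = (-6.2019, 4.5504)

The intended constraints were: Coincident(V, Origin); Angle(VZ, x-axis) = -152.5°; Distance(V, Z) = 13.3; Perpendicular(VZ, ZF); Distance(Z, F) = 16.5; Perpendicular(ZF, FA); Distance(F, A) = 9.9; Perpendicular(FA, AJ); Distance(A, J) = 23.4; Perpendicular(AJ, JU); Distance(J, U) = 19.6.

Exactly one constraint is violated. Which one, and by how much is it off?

Distance(J, U) = 19.6 — off by 6.70.

V = (0.00, 0.00) ✓; VZ at -152.5° ✓; |VZ| = 13.30 ✓; ∠(VZ, ZF) = 90.00° ✓; |ZF| = 16.50 ✓; ∠(ZF, FA) = 90.00° ✓; |FA| = 9.900 ✓; ∠(FA, AJ) = 90.00° ✓; |AJ| = 23.40 ✓; ∠(AJ, JU) = 90.00° ✓; |JU| = 12.90 ✗.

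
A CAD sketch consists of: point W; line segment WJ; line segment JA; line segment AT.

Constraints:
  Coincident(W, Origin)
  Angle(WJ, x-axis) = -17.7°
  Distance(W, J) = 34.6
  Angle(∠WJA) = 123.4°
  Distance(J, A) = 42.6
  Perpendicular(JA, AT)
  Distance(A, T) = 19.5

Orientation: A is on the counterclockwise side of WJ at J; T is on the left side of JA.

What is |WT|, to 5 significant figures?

62.357

W is at the origin; WJ runs at -17.7° with length 34.6, so J = 34.6·(cos -17.7°, sin -17.7°) = (32.962, -10.520). ∠WJA = 123.4°, so JA runs at -17.7° + (180° − 123.4°) = 38.900° from the x-axis; with |JA| = 42.6, A = J + 42.6·(cos 38.900°, sin 38.900°) = (66.115, 16.232). The perpendicularity gives AT at right angles to JA; with |AT| = 19.5 on the left of JA, T = A + 19.5·(-0.62796, 0.77824) = (53.870, 31.407). Then |WT| = |T − W| = 62.357.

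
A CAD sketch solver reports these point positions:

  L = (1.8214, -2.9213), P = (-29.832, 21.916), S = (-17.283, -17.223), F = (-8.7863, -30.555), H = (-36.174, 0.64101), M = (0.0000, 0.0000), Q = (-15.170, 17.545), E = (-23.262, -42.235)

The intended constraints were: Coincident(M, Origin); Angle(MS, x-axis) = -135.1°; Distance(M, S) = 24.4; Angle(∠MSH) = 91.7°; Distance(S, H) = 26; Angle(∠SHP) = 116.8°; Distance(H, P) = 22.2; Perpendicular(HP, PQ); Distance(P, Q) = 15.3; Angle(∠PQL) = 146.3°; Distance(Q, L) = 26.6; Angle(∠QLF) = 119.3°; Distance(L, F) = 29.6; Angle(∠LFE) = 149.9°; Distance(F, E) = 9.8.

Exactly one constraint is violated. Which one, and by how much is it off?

Distance(F, E) = 9.8 — off by 8.80.

M = (0.00, 0.00) ✓; MS at -135.1° ✓; |MS| = 24.40 ✓; ∠MSH = 91.70° ✓; |SH| = 26.00 ✓; ∠SHP = 116.8° ✓; |HP| = 22.20 ✓; ∠(HP, PQ) = 90.00° ✓; |PQ| = 15.30 ✓; ∠PQL = 146.3° ✓; |QL| = 26.60 ✓; ∠QLF = 119.3° ✓; |LF| = 29.60 ✓; ∠LFE = 149.9° ✓; |FE| = 18.60 ✗.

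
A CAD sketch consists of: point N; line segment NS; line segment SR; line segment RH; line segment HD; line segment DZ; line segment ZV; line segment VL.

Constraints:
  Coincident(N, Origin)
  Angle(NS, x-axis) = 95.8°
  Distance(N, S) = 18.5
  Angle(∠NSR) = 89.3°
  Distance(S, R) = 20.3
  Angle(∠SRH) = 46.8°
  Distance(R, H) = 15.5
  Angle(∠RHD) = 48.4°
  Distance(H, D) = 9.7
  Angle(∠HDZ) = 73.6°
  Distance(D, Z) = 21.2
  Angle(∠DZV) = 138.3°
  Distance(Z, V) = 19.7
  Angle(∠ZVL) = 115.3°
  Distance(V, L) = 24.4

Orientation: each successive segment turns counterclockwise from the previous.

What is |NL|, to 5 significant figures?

38.761

N is at the origin; NS runs at 95.8° with length 18.5, so S = (-1.8695, 18.405). ∠NSR = 89.3° gives SR at -173.50° from the x-axis; with |SR| = 20.3, R = (-22.039, 16.107). ∠SRH = 46.8° gives RH at -40.300° from the x-axis; with |RH| = 15.5, H = (-10.218, 6.0820). ∠RHD = 48.4° gives HD at 91.300° from the x-axis; with |HD| = 9.7, D = (-10.438, 15.780). ∠HDZ = 73.6° gives DZ at -162.30° from the x-axis; with |DZ| = 21.2, Z = (-30.634, 9.3340). ∠DZV = 138.3° gives ZV at -120.60° from the x-axis; with |ZV| = 19.7, V = (-40.662, -7.6226). ∠ZVL = 115.3° gives VL at -55.900° from the x-axis; with |VL| = 24.4, L = (-26.983, -27.827). Then |NL| = |L − N| = 38.761.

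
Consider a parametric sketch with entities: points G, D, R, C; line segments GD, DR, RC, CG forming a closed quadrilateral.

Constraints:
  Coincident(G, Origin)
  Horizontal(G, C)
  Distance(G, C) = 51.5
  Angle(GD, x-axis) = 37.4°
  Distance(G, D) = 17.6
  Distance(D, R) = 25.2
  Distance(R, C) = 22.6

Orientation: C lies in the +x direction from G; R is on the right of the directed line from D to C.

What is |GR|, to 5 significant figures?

31.618

G is at the origin; G and C share the same y with |GC| = 51.5 and C in +x, so C = (51.5, 0). GD runs at 37.4° with |GD| = 17.6, so D = (13.982, 10.690). R is determined by |DR| = 25.2 and |RC| = 22.6 together: it lies at the intersection of circle(D, 25.2) and circle(C, 22.6). With |DC| = 39.011, the foot of the radical line on DC is 21.099 from D and the perpendicular offset is √(25.2² − 21.099²) = 13.780. Taking the right-of-DC solution: R = (30.497, -8.3442).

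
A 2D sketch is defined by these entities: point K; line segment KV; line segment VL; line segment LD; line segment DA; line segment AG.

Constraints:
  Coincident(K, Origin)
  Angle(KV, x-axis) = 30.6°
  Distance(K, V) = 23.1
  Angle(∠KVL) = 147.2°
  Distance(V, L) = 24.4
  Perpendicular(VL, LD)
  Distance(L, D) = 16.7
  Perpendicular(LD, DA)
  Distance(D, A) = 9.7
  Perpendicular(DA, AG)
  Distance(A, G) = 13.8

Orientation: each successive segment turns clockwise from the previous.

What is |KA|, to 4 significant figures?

34.37

The perpendicularity gives LD at right angles to VL, so LD runs at -92.20°; with |LD| = 16.7, D = (43.62, -5.865). LD ⟂ DA, so DA runs at 177.8°; with |DA| = 9.7, A = (33.93, -5.493). Then |KA| = |A − K| = 34.37.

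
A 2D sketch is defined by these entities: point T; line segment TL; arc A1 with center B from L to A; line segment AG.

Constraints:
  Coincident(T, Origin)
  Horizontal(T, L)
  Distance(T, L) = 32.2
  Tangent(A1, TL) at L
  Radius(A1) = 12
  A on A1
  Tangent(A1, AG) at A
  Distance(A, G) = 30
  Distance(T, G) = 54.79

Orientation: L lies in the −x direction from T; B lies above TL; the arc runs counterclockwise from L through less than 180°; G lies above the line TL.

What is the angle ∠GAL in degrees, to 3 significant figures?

124°

Checks: ∠(BL, LT) = 90.00° ✓; |BL| = 12.00 ✓; |BA| = 12.00 ✓; ∠(BA, AG) = 90.00° ✓; |AG| = 30.00 ✓; |TG| = 54.79 ✓.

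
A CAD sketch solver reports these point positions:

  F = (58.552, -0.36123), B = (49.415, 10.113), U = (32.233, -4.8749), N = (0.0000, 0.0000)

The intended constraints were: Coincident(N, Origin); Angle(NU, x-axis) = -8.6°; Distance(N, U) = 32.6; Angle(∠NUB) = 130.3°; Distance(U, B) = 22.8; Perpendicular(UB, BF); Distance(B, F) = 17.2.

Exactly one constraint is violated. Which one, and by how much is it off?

Distance(B, F) = 17.2 — off by 3.30.

N = (0.00, 0.00) ✓; NU at -8.600° ✓; |NU| = 32.60 ✓; ∠NUB = 130.3° ✓; |UB| = 22.80 ✓; ∠(UB, BF) = 90.00° ✓; |BF| = 13.90 ✗.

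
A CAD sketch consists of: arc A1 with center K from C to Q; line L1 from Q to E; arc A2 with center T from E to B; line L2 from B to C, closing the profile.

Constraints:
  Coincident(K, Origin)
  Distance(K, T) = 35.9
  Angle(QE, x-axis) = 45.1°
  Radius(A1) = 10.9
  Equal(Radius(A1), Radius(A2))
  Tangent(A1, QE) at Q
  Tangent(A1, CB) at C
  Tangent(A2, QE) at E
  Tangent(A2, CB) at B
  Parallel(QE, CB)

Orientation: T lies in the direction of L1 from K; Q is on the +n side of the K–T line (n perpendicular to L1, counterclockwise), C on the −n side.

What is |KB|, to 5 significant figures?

37.518

The slot axis is L1's direction at 45.1°, so u = (cos 45.1°, sin 45.1°) = (0.70587, 0.70834) and n = (−sin 45.1°, cos 45.1°) = (-0.70834, 0.70587). K is at the origin and T lies 35.9 along u from K, so T = 35.9·u = (25.341, 25.429). Tangency of A1 to both parallel lines with radius 10.9 puts Q and C at K ± 10.9·n: Q = (-7.7209, 7.6940), C = (7.7209, -7.6940). Equal radii place E and B the same way about T: E = T + 10.9·n = (17.620, 33.123), B = T − 10.9·n = (33.062, 17.735). Then |KB| = |B − K| = 37.518.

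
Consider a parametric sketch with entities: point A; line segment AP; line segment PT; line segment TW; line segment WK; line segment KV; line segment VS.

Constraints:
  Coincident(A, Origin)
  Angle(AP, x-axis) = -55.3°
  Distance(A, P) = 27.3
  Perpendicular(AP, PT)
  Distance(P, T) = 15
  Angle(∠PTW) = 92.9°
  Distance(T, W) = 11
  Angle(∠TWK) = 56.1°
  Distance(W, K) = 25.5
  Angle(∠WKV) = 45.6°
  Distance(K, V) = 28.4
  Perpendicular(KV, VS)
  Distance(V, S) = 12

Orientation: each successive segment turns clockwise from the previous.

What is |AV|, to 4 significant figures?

42.29

∠TWK = 56.1° gives WK at 3.700° from the x-axis; with |WK| = 25.5, K = (21.94, -20.62). ∠WKV = 45.6° gives KV at -130.7° from the x-axis; with |KV| = 28.4, V = (3.425, -42.15). Then |AV| = |V − A| = 42.29.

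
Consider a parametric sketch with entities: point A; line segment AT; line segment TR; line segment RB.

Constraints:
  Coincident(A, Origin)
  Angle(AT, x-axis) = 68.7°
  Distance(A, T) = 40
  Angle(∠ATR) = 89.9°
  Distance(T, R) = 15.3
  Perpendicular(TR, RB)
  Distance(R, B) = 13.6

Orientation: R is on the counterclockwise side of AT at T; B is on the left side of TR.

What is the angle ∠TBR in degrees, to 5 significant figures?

48.366°

A is at the origin; AT runs at 68.7° with length 40.0, so T = 40.0·(cos 68.7°, sin 68.7°) = (14.530, 37.268). ∠ATR = 89.9°, so TR runs at 68.7° + (180° − 89.9°) = 158.80° from the x-axis; with |TR| = 15.3, R = T + 15.3·(cos 158.80°, sin 158.80°) = (0.26550, 42.801). TR ⟂ RB; with |RB| = 13.6 on the left of TR, B = R + 13.6·(-0.36162, -0.93232) = (-4.6526, 30.121). Then cos ∠TBR = BT·BR / (|BT||BR|), giving 48.366°.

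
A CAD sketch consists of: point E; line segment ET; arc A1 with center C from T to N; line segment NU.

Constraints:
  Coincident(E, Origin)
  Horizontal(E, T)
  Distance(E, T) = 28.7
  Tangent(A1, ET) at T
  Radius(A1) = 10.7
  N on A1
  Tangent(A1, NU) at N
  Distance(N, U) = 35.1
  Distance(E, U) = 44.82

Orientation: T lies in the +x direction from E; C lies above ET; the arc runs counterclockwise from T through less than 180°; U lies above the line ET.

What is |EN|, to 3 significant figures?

40.6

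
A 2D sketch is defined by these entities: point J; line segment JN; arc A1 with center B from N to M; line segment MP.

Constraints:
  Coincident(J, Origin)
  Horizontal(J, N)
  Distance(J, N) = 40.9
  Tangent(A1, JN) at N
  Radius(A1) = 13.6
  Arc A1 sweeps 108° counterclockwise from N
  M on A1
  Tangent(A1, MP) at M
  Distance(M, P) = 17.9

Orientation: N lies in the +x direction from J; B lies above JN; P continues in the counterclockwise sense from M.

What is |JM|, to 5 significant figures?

56.702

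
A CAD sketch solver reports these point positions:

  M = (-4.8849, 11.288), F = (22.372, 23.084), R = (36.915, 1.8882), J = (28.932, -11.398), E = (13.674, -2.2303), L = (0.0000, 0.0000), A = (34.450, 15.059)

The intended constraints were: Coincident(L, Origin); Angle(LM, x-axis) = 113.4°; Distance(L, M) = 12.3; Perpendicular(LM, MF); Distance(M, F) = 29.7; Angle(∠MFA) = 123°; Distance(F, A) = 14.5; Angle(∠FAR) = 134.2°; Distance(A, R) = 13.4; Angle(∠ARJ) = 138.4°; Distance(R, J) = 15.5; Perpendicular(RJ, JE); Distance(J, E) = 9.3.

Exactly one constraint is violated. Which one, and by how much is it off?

Distance(J, E) = 9.3 — off by 8.50.

L = (0.00, 0.00) ✓; LM at 113.4° ✓; |LM| = 12.30 ✓; ∠(LM, MF) = 90.00° ✓; |MF| = 29.70 ✓; ∠MFA = 123.0° ✓; |FA| = 14.50 ✓; ∠FAR = 134.2° ✓; |AR| = 13.40 ✓; ∠ARJ = 138.4° ✓; |RJ| = 15.50 ✓; ∠(RJ, JE) = 90.00° ✓; |JE| = 17.80 ✗.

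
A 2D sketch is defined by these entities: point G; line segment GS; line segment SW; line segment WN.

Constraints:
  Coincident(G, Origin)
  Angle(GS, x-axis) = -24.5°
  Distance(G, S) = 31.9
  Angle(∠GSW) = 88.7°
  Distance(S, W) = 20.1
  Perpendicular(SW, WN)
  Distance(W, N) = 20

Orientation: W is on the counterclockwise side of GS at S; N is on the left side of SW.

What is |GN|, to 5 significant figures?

22.734

G is at the origin; GS runs at -24.5° with length 31.9, so S = 31.9·(cos -24.5°, sin -24.5°) = (29.028, -13.229). ∠GSW = 88.7°, so SW runs at -24.5° + (180° − 88.7°) = 66.800° from the x-axis; with |SW| = 20.1, W = S + 20.1·(cos 66.800°, sin 66.800°) = (36.946, 5.2459). The perpendicularity gives WN at right angles to SW; with |WN| = 20.0 on the left of SW, N = W + 20.0·(-0.91914, 0.39394) = (18.563, 13.125). Then |GN| = |N − G| = 22.734.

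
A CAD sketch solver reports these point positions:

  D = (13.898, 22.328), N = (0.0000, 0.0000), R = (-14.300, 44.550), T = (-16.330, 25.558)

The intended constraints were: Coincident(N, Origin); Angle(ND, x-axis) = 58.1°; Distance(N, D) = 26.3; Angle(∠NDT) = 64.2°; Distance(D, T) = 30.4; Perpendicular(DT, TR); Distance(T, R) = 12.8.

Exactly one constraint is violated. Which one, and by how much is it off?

Distance(T, R) = 12.8 — off by 6.30.

N = (0.00, 0.00) ✓; ND at 58.10° ✓; |ND| = 26.30 ✓; ∠NDT = 64.20° ✓; |DT| = 30.40 ✓; ∠(DT, TR) = 90.00° ✓; |TR| = 19.10 ✗.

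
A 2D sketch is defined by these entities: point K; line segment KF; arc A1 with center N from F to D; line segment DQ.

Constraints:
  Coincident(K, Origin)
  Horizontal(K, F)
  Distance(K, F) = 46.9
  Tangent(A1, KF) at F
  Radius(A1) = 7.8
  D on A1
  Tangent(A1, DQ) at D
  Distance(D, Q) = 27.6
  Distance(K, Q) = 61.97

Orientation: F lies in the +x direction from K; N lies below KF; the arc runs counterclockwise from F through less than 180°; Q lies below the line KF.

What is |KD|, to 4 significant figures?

41.13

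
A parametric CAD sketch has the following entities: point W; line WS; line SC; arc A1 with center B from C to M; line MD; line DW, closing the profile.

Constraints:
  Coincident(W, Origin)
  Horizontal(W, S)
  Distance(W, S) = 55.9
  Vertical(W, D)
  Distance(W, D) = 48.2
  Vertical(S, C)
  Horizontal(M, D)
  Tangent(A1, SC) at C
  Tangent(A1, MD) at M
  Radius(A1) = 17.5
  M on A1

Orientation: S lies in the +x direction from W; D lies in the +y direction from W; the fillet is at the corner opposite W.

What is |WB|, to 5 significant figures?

49.164

W and D share the same x with |WD| = 48.2 and D on the +y side, so D = (0.0000, 48.200). The virtual corner opposite W is at (55.900, 48.200). The tangent condition forces BC to be normal to SC and since A1 is tangent to MD there, BM ⟂ MD, with radius 17.5, so the center B sits 17.5 in from both sides at B = (38.400, 30.700). Then |WB| = |B − W| = 49.164.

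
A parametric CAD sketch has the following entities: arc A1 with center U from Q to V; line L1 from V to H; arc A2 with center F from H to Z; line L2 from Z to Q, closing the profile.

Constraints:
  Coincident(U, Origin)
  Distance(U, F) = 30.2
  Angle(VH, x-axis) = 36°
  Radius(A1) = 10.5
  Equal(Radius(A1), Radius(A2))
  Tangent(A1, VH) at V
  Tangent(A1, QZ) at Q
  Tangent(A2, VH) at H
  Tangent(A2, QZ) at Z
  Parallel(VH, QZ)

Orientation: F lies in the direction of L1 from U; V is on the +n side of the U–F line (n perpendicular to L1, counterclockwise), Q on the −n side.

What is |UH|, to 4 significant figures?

31.97

The slot axis is L1's direction at 36.0°, so u = (cos 36.0°, sin 36.0°) = (0.8090, 0.5878) and n = (−sin 36.0°, cos 36.0°) = (-0.5878, 0.8090). U is at the origin and F lies 30.2 along u from U, so F = 30.2·u = (24.43, 17.75). Tangency of A1 to both parallel lines with radius 10.5 puts V and Q at U ± 10.5·n: V = (-6.172, 8.495), Q = (6.172, -8.495). Equal radii place H and Z the same way about F: H = F + 10.5·n = (18.26, 26.25), Z = F − 10.5·n = (30.60, 9.256). Then |UH| = |H − U| = 31.97.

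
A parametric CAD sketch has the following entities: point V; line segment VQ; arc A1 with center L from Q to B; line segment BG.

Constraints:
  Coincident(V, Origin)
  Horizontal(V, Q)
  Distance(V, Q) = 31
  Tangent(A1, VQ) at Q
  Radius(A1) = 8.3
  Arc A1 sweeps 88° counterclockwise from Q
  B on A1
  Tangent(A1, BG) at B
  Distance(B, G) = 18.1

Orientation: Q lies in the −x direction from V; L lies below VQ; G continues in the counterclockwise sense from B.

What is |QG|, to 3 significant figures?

27.6

On A1, Q sits at bearing 90° from L; an 88° counterclockwise sweep puts B at bearing 178°, so B = L + 8.3·(cos 178°, sin 178°) = (-39.3, -8.01). A1 meets BG tangentially, so LB is at right angles to BG, so BG runs along (−sin 178°, cos 178°); with |BG| = 18.1, G = (-39.9, -26.1). Then |QG| = |G − Q| = 27.6.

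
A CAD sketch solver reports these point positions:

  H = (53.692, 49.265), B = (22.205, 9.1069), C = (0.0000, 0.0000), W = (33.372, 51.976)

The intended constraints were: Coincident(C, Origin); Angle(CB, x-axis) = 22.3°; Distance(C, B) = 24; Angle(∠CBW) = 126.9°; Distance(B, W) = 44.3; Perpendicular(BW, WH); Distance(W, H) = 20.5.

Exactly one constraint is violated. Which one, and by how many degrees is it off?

Perpendicular(BW, WH) — off by 7.00°.

C = (0.00, 0.00) ✓; CB at 22.30° ✓; |CB| = 24.00 ✓; ∠CBW = 126.9° ✓; |BW| = 44.30 ✓; ∠(BW, WH) = 83.00° ✗; |WH| = 20.50 ✓.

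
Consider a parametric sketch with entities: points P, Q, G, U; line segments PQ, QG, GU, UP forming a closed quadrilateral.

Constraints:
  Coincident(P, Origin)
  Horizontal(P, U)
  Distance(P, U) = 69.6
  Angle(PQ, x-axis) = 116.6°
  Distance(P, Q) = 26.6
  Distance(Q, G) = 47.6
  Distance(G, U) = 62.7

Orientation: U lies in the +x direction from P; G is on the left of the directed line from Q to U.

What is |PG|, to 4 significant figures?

56.06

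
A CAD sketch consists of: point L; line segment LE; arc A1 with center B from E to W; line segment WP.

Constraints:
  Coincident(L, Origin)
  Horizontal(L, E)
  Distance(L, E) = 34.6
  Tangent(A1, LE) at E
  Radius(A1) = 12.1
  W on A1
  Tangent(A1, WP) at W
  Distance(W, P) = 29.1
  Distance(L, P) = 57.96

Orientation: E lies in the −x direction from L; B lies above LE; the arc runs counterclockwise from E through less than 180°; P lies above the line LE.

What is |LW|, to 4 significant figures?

30.10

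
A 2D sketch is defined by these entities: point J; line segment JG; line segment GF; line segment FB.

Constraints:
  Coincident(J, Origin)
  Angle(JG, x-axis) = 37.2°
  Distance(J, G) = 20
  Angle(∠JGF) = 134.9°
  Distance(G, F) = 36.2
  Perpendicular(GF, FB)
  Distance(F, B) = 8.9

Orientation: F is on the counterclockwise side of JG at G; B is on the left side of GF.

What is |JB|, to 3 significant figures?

50.6

J is at the origin; JG runs at 37.2° with length 20.0, so G = 20.0·(cos 37.2°, sin 37.2°) = (15.9, 12.1). ∠JGF = 134.9°, so GF runs at 37.2° + (180° − 134.9°) = 82.3° from the x-axis; with |GF| = 36.2, F = G + 36.2·(cos 82.3°, sin 82.3°) = (20.8, 48.0). GF ⟂ FB; with |FB| = 8.9 on the left of GF, B = F + 8.9·(-0.991, 0.134) = (12.0, 49.2). Then |JB| = |B − J| = 50.6.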